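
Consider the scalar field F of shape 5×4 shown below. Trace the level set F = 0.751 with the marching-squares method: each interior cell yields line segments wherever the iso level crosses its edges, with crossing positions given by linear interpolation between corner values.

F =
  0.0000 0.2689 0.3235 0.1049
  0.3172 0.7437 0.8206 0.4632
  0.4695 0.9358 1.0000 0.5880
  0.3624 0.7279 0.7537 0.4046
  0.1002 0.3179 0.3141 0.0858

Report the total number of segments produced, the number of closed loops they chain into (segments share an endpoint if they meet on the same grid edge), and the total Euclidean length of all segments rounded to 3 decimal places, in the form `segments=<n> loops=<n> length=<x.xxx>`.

cell (0,1): code 0100 → (0.860,2.000)–(1.000,1.095)
cell (0,2): code 1000 → (1.000,2.195)–(0.860,2.000)
cell (1,0): code 0100 → (1.038,1.000)–(2.000,0.604)
cell (1,1): code 1110 → (1.000,1.095)–(1.038,1.000)
cell (1,2): code 1001 → (2.000,2.604)–(1.000,2.195)
cell (2,0): code 0010 → (2.000,0.604)–(2.889,1.000)
cell (2,1): code 0111 → (2.889,1.000)–(3.000,1.895)
cell (2,2): code 1001 → (3.000,2.008)–(2.000,2.604)
cell (3,1): code 0010 → (3.000,1.895)–(3.006,2.000)
cell (3,2): code 0001 → (3.006,2.000)–(3.000,2.008)
total: 10 segments, chained into 1 closed loop(s), length Σ = 6.533640

segments=10 loops=1 length=6.534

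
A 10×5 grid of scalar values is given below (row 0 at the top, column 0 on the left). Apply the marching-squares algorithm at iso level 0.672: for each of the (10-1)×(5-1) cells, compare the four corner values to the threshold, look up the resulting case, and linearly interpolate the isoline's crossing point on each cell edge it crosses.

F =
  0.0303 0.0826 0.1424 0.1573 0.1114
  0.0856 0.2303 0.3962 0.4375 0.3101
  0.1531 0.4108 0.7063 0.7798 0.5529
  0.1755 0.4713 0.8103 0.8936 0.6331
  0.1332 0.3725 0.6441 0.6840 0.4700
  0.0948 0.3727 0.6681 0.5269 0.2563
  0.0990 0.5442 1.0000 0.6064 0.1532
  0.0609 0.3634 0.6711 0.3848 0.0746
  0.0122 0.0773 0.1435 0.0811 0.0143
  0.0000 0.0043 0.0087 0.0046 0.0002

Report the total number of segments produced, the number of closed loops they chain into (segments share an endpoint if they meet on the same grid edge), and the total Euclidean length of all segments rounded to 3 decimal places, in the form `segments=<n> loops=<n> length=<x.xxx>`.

segments=14 loops=2 length=12.234

cell (1,1): code 0100 → (1.889,2.000)–(2.000,1.884)
cell (1,2): code 1100 → (1.685,3.000)–(1.889,2.000)
cell (1,3): code 1000 → (2.000,3.475)–(1.685,3.000)
cell (2,1): code 0110 → (2.000,1.884)–(3.000,1.592)
cell (2,3): code 1001 → (3.000,3.851)–(2.000,3.475)
cell (3,1): code 0010 → (3.000,1.592)–(3.832,2.000)
cell (3,2): code 0111 → (3.832,2.000)–(4.000,2.699)
cell (3,3): code 1001 → (4.000,3.056)–(3.000,3.851)
cell (4,2): code 0010 → (4.000,2.699)–(4.076,3.000)
cell (4,3): code 0001 → (4.076,3.000)–(4.000,3.056)
cell (5,1): code 0100 → (5.012,2.000)–(6.000,1.280)
cell (5,2): code 1000 → (6.000,2.833)–(5.012,2.000)
cell (6,1): code 0010 → (6.000,1.280)–(6.997,2.000)
cell (6,2): code 0001 → (6.997,2.000)–(6.000,2.833)
total: 14 segments, chained into 2 closed loop(s), length Σ = 12.233700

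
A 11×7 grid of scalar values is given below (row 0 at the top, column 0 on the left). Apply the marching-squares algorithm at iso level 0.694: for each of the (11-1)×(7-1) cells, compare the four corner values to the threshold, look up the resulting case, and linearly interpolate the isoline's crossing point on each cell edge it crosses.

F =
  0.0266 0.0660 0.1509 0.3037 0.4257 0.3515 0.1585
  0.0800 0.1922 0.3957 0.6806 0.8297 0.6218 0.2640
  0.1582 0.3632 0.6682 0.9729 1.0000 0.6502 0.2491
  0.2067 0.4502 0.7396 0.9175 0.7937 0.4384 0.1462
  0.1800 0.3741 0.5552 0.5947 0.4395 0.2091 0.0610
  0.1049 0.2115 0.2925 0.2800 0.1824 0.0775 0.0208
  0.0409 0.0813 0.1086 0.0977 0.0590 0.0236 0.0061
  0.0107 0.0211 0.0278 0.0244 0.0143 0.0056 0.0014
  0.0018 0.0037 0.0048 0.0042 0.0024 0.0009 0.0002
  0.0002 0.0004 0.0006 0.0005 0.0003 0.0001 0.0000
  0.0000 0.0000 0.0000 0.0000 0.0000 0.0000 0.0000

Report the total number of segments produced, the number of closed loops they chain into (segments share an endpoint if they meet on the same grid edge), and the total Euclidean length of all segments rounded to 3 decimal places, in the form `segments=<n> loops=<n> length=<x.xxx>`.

cell (0,3): code 0100 → (0.664,4.000)–(1.000,3.090)
cell (0,4): code 1000 → (1.000,4.653)–(0.664,4.000)
cell (1,2): code 0100 → (1.046,3.000)–(2.000,2.085)
cell (1,3): code 1110 → (1.000,3.090)–(1.046,3.000)
cell (1,4): code 1001 → (2.000,4.875)–(1.000,4.653)
cell (2,1): code 0100 → (2.361,2.000)–(3.000,1.842)
cell (2,2): code 1110 → (2.000,2.085)–(2.361,2.000)
cell (2,4): code 1001 → (3.000,4.281)–(2.000,4.875)
cell (3,1): code 0010 → (3.000,1.842)–(3.247,2.000)
cell (3,2): code 0011 → (3.247,2.000)–(3.692,3.000)
cell (3,3): code 0011 → (3.692,3.000)–(3.281,4.000)
cell (3,4): code 0001 → (3.281,4.000)–(3.000,4.281)
total: 12 segments, chained into 1 closed loop(s), length Σ = 9.210194

segments=12 loops=1 length=9.210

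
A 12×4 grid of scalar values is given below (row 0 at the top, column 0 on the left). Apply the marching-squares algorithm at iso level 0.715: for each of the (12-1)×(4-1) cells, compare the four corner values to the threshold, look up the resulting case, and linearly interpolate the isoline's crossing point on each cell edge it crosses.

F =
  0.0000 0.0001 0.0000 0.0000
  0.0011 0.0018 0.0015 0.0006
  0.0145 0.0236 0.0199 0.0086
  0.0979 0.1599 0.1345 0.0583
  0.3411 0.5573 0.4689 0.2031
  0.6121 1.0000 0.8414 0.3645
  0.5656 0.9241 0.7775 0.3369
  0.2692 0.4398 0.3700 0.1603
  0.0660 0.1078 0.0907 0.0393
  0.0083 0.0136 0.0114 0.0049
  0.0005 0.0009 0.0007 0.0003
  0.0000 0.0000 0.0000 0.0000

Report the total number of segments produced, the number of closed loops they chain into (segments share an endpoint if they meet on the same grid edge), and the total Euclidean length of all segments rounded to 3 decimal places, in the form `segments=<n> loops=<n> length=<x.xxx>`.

cell (4,0): code 0100 → (4.356,1.000)–(5.000,0.265)
cell (4,1): code 1100 → (4.661,2.000)–(4.356,1.000)
cell (4,2): code 1000 → (5.000,2.265)–(4.661,2.000)
cell (5,0): code 0110 → (5.000,0.265)–(6.000,0.417)
cell (5,2): code 1001 → (6.000,2.142)–(5.000,2.265)
cell (6,0): code 0010 → (6.000,0.417)–(6.432,1.000)
cell (6,1): code 0011 → (6.432,1.000)–(6.153,2.000)
cell (6,2): code 0001 → (6.153,2.000)–(6.000,2.142)
total: 8 segments, chained into 1 closed loop(s), length Σ = 6.444343

segments=8 loops=1 length=6.444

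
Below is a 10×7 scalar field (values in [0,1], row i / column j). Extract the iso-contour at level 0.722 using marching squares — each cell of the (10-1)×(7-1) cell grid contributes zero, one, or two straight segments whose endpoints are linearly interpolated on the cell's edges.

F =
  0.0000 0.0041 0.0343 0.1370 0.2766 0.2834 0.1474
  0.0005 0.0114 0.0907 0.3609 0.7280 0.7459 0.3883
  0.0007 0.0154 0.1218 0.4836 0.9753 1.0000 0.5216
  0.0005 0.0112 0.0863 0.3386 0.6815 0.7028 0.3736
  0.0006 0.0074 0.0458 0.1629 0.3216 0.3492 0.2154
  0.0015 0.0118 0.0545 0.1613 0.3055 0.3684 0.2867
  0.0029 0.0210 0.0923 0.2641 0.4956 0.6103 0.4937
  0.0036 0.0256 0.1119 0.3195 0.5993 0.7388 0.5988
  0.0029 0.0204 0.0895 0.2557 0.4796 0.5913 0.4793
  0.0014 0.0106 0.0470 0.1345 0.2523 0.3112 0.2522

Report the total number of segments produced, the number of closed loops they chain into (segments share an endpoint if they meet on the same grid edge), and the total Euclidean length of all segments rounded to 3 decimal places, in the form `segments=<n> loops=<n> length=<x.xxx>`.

cell (0,3): code 0100 → (0.987,4.000)–(1.000,3.984)
cell (0,4): code 1100 → (0.948,5.000)–(0.987,4.000)
cell (0,5): code 1000 → (1.000,5.067)–(0.948,5.000)
cell (1,3): code 0110 → (1.000,3.984)–(2.000,3.485)
cell (1,5): code 1001 → (2.000,5.581)–(1.000,5.067)
cell (2,3): code 0010 → (2.000,3.485)–(2.862,4.000)
cell (2,4): code 0011 → (2.862,4.000)–(2.935,5.000)
cell (2,5): code 0001 → (2.935,5.000)–(2.000,5.581)
cell (6,4): code 0100 → (6.869,5.000)–(7.000,4.880)
cell (6,5): code 1000 → (7.000,5.120)–(6.869,5.000)
cell (7,4): code 0010 → (7.000,4.880)–(7.114,5.000)
cell (7,5): code 0001 → (7.114,5.000)–(7.000,5.120)
total: 12 segments, chained into 2 closed loop(s), length Σ = 7.142912

segments=12 loops=2 length=7.143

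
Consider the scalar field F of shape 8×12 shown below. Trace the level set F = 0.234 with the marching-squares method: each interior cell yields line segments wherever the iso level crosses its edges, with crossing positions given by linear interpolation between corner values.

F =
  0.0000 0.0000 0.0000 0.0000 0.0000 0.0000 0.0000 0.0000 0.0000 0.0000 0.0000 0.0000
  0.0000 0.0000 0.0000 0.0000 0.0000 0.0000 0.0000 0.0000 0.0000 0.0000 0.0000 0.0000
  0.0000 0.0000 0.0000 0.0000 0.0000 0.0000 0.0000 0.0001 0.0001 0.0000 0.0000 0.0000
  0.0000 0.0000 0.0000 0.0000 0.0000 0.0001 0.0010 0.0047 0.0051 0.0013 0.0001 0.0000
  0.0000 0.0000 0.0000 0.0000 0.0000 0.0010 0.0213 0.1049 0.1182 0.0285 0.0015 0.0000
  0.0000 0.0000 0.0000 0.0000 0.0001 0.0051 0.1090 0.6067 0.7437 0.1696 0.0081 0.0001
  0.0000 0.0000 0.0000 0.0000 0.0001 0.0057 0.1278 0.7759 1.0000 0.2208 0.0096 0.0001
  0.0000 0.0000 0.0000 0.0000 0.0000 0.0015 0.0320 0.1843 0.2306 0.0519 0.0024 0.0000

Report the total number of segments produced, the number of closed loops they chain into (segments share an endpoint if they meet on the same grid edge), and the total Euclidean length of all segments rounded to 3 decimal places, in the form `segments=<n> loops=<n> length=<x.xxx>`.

segments=8 loops=1 length=8.913

cell (4,6): code 0100 → (4.257,7.000)–(5.000,6.251)
cell (4,7): code 1100 → (4.185,8.000)–(4.257,7.000)
cell (4,8): code 1000 → (5.000,8.888)–(4.185,8.000)
cell (5,6): code 0110 → (5.000,6.251)–(6.000,6.164)
cell (5,8): code 1001 → (6.000,8.983)–(5.000,8.888)
cell (6,6): code 0010 → (6.000,6.164)–(6.916,7.000)
cell (6,7): code 0011 → (6.916,7.000)–(6.996,8.000)
cell (6,8): code 0001 → (6.996,8.000)–(6.000,8.983)
total: 8 segments, chained into 1 closed loop(s), length Σ = 8.913252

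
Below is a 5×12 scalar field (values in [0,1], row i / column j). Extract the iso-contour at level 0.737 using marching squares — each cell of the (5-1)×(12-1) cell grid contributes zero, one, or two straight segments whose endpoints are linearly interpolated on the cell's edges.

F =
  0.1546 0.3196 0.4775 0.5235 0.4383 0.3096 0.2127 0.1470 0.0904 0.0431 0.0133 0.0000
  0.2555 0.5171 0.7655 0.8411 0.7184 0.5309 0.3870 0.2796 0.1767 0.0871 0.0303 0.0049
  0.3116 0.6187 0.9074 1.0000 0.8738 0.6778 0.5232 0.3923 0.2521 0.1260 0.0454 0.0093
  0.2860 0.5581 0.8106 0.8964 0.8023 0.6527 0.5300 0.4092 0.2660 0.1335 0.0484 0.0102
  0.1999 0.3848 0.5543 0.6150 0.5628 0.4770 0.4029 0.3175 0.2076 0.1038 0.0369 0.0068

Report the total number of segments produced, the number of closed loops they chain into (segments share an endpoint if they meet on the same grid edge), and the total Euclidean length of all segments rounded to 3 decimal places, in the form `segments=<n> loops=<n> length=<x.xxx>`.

segments=12 loops=1 length=9.592

cell (0,1): code 0100 → (0.901,2.000)–(1.000,1.885)
cell (0,2): code 1100 → (0.672,3.000)–(0.901,2.000)
cell (0,3): code 1000 → (1.000,3.848)–(0.672,3.000)
cell (1,1): code 0110 → (1.000,1.885)–(2.000,1.410)
cell (1,3): code 1101 → (1.120,4.000)–(1.000,3.848)
cell (1,4): code 1000 → (2.000,4.698)–(1.120,4.000)
cell (2,1): code 0110 → (2.000,1.410)–(3.000,1.709)
cell (2,4): code 1001 → (3.000,4.436)–(2.000,4.698)
cell (3,1): code 0010 → (3.000,1.709)–(3.287,2.000)
cell (3,2): code 0011 → (3.287,2.000)–(3.566,3.000)
cell (3,3): code 0011 → (3.566,3.000)–(3.273,4.000)
cell (3,4): code 0001 → (3.273,4.000)–(3.000,4.436)
total: 12 segments, chained into 1 closed loop(s), length Σ = 9.592405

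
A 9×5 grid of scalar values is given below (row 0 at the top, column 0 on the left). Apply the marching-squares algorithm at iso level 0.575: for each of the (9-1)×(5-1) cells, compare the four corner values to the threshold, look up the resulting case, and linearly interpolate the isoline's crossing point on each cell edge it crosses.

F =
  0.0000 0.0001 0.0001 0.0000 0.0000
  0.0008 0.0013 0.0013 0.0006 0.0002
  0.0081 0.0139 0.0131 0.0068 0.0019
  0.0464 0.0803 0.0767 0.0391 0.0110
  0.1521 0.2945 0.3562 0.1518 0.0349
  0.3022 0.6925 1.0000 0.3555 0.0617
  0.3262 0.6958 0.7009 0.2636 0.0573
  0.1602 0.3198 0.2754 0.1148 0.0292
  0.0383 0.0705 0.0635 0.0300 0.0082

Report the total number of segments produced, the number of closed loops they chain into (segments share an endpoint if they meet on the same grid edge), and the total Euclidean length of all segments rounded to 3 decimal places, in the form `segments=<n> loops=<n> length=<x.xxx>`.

cell (4,0): code 0100 → (4.705,1.000)–(5.000,0.699)
cell (4,1): code 1100 → (4.340,2.000)–(4.705,1.000)
cell (4,2): code 1000 → (5.000,2.659)–(4.340,2.000)
cell (5,0): code 0110 → (5.000,0.699)–(6.000,0.673)
cell (5,2): code 1001 → (6.000,2.288)–(5.000,2.659)
cell (6,0): code 0010 → (6.000,0.673)–(6.321,1.000)
cell (6,1): code 0011 → (6.321,1.000)–(6.296,2.000)
cell (6,2): code 0001 → (6.296,2.000)–(6.000,2.288)
total: 8 segments, chained into 1 closed loop(s), length Σ = 6.357814

segments=8 loops=1 length=6.358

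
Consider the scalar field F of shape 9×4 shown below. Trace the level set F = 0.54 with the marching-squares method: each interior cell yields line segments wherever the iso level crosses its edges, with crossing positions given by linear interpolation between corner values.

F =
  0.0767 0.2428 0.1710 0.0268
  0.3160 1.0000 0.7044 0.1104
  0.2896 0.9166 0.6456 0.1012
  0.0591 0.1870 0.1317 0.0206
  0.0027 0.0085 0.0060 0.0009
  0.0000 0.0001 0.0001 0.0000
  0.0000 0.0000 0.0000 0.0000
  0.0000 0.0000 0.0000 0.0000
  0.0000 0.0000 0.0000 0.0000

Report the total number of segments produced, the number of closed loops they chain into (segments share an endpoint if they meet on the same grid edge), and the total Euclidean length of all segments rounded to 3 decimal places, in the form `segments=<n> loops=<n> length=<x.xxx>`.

cell (0,0): code 0100 → (0.392,1.000)–(1.000,0.327)
cell (0,1): code 1100 → (0.692,2.000)–(0.392,1.000)
cell (0,2): code 1000 → (1.000,2.277)–(0.692,2.000)
cell (1,0): code 0110 → (1.000,0.327)–(2.000,0.399)
cell (1,2): code 1001 → (2.000,2.194)–(1.000,2.277)
cell (2,0): code 0010 → (2.000,0.399)–(2.516,1.000)
cell (2,1): code 0011 → (2.516,1.000)–(2.205,2.000)
cell (2,2): code 0001 → (2.205,2.000)–(2.000,2.194)
total: 8 segments, chained into 1 closed loop(s), length Σ = 6.492034

segments=8 loops=1 length=6.492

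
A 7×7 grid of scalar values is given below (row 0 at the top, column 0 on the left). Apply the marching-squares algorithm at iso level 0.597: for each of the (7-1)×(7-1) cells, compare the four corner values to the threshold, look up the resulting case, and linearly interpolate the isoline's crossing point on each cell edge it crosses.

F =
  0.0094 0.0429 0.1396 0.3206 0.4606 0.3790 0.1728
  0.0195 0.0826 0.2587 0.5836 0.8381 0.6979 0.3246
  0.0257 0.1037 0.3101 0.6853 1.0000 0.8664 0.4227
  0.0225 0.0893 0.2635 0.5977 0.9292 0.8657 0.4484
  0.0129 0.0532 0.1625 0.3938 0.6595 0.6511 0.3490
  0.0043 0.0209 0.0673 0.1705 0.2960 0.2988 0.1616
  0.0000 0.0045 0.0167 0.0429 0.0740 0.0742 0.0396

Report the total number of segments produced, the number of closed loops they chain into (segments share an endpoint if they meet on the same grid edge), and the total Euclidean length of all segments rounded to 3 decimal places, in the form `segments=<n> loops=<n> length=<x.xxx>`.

cell (0,3): code 0100 → (0.361,4.000)–(1.000,3.053)
cell (0,4): code 1100 → (0.684,5.000)–(0.361,4.000)
cell (0,5): code 1000 → (1.000,5.270)–(0.684,5.000)
cell (1,2): code 0100 → (1.132,3.000)–(2.000,2.765)
cell (1,3): code 1110 → (1.000,3.053)–(1.132,3.000)
cell (1,5): code 1001 → (2.000,5.607)–(1.000,5.270)
cell (2,2): code 0110 → (2.000,2.765)–(3.000,2.998)
cell (2,5): code 1001 → (3.000,5.644)–(2.000,5.607)
cell (3,2): code 0010 → (3.000,2.998)–(3.003,3.000)
cell (3,3): code 0111 → (3.003,3.000)–(4.000,3.765)
cell (3,5): code 1001 → (4.000,5.179)–(3.000,5.644)
cell (4,3): code 0010 → (4.000,3.765)–(4.172,4.000)
cell (4,4): code 0011 → (4.172,4.000)–(4.154,5.000)
cell (4,5): code 0001 → (4.154,5.000)–(4.000,5.179)
total: 14 segments, chained into 1 closed loop(s), length Σ = 10.623913

segments=14 loops=1 length=10.624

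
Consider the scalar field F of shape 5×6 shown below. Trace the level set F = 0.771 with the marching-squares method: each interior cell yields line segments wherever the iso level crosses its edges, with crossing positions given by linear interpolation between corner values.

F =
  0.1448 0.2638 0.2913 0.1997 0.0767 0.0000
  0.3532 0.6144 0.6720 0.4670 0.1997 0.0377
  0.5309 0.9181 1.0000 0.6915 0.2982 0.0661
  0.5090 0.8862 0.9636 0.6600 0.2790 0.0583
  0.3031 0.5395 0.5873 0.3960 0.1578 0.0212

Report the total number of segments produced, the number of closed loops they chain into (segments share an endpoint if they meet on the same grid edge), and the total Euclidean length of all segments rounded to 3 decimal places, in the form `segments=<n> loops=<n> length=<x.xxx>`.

segments=8 loops=1 length=6.948

cell (1,0): code 0100 → (1.516,1.000)–(2.000,0.620)
cell (1,1): code 1100 → (1.302,2.000)–(1.516,1.000)
cell (1,2): code 1000 → (2.000,2.742)–(1.302,2.000)
cell (2,0): code 0110 → (2.000,0.620)–(3.000,0.695)
cell (2,2): code 1001 → (3.000,2.634)–(2.000,2.742)
cell (3,0): code 0010 → (3.000,0.695)–(3.332,1.000)
cell (3,1): code 0011 → (3.332,1.000)–(3.512,2.000)
cell (3,2): code 0001 → (3.512,2.000)–(3.000,2.634)
total: 8 segments, chained into 1 closed loop(s), length Σ = 6.948218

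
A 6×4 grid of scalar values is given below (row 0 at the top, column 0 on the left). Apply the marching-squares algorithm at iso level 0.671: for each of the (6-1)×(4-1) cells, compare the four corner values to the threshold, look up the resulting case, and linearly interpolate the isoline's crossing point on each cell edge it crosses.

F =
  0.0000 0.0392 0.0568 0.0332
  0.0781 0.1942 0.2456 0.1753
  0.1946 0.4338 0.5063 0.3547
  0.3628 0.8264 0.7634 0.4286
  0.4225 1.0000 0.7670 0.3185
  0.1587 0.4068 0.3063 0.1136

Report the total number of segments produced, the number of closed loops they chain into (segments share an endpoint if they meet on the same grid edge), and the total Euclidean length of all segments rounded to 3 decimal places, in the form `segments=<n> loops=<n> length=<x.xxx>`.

segments=8 loops=1 length=6.154

cell (2,0): code 0100 → (2.604,1.000)–(3.000,0.665)
cell (2,1): code 1100 → (2.641,2.000)–(2.604,1.000)
cell (2,2): code 1000 → (3.000,2.276)–(2.641,2.000)
cell (3,0): code 0110 → (3.000,0.665)–(4.000,0.430)
cell (3,2): code 1001 → (4.000,2.214)–(3.000,2.276)
cell (4,0): code 0010 → (4.000,0.430)–(4.555,1.000)
cell (4,1): code 0011 → (4.555,1.000)–(4.208,2.000)
cell (4,2): code 0001 → (4.208,2.000)–(4.000,2.214)
total: 8 segments, chained into 1 closed loop(s), length Σ = 6.153583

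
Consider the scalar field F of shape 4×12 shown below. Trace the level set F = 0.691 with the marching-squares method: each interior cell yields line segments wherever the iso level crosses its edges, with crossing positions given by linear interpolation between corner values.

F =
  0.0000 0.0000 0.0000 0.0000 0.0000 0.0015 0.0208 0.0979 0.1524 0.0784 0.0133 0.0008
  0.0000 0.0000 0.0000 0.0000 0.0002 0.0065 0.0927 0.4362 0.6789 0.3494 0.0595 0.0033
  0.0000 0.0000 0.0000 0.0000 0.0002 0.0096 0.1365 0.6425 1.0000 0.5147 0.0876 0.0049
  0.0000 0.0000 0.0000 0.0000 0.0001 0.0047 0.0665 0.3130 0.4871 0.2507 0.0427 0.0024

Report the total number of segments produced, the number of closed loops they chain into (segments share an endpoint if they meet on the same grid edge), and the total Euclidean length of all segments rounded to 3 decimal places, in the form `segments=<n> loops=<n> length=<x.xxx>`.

cell (1,7): code 0100 → (1.038,8.000)–(2.000,7.136)
cell (1,8): code 1000 → (2.000,8.637)–(1.038,8.000)
cell (2,7): code 0010 → (2.000,7.136)–(2.602,8.000)
cell (2,8): code 0001 → (2.602,8.000)–(2.000,8.637)
total: 4 segments, chained into 1 closed loop(s), length Σ = 4.377531

segments=4 loops=1 length=4.378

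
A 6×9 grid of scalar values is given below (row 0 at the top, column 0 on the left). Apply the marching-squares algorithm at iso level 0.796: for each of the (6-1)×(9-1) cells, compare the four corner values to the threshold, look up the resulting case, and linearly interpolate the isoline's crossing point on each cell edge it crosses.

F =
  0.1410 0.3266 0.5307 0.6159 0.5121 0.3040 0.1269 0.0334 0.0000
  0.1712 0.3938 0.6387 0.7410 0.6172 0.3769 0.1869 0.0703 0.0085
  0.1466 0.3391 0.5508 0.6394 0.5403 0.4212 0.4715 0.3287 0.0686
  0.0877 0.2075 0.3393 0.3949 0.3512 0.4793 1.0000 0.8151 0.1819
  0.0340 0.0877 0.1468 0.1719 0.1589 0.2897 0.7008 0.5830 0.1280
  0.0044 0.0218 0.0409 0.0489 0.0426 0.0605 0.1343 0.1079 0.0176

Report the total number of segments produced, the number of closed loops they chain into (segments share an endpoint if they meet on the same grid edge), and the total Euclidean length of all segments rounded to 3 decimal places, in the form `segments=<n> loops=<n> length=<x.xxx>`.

segments=6 loops=1 length=3.698

cell (2,5): code 0100 → (2.614,6.000)–(3.000,5.608)
cell (2,6): code 1100 → (2.961,7.000)–(2.614,6.000)
cell (2,7): code 1000 → (3.000,7.030)–(2.961,7.000)
cell (3,5): code 0010 → (3.000,5.608)–(3.682,6.000)
cell (3,6): code 0011 → (3.682,6.000)–(3.082,7.000)
cell (3,7): code 0001 → (3.082,7.000)–(3.000,7.030)
total: 6 segments, chained into 1 closed loop(s), length Σ = 3.697866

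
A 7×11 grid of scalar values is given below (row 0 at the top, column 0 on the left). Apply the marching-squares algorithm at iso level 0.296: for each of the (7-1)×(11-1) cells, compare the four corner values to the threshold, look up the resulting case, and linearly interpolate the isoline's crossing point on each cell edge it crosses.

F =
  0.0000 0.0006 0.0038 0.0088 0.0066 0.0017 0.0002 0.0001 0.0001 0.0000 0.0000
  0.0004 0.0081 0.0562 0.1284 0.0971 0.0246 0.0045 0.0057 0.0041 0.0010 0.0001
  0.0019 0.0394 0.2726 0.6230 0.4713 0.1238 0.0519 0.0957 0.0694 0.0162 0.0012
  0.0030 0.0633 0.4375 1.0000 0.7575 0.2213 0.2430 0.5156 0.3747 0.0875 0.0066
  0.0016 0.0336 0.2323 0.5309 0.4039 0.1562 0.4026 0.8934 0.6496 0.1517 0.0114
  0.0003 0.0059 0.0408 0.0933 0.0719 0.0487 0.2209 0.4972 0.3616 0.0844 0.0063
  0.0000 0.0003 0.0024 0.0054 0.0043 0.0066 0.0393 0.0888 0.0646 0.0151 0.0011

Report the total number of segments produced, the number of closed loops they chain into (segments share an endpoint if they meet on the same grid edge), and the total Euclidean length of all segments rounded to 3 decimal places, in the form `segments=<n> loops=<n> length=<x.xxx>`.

segments=24 loops=2 length=18.986

cell (1,2): code 0100 → (1.339,3.000)–(2.000,2.067)
cell (1,3): code 1100 → (1.532,4.000)–(1.339,3.000)
cell (1,4): code 1000 → (2.000,4.504)–(1.532,4.000)
cell (2,1): code 0100 → (2.142,2.000)–(3.000,1.622)
cell (2,2): code 1110 → (2.000,2.067)–(2.142,2.000)
cell (2,4): code 1001 → (3.000,4.861)–(2.000,4.504)
cell (2,6): code 0100 → (2.477,7.000)–(3.000,6.194)
cell (2,7): code 1100 → (2.742,8.000)–(2.477,7.000)
cell (2,8): code 1000 → (3.000,8.274)–(2.742,8.000)
cell (3,1): code 0010 → (3.000,1.622)–(3.690,2.000)
cell (3,2): code 0111 → (3.690,2.000)–(4.000,2.213)
cell (3,4): code 1001 → (4.000,4.436)–(3.000,4.861)
cell (3,5): code 0100 → (3.332,6.000)–(4.000,5.567)
cell (3,6): code 1110 → (3.000,6.194)–(3.332,6.000)
cell (3,8): code 1001 → (4.000,8.710)–(3.000,8.274)
cell (4,2): code 0010 → (4.000,2.213)–(4.537,3.000)
cell (4,3): code 0011 → (4.537,3.000)–(4.325,4.000)
cell (4,4): code 0001 → (4.325,4.000)–(4.000,4.436)
cell (4,5): code 0010 → (4.000,5.567)–(4.587,6.000)
cell (4,6): code 0111 → (4.587,6.000)–(5.000,6.272)
cell (4,8): code 1001 → (5.000,8.237)–(4.000,8.710)
cell (5,6): code 0010 → (5.000,6.272)–(5.493,7.000)
cell (5,7): code 0011 → (5.493,7.000)–(5.221,8.000)
cell (5,8): code 0001 → (5.221,8.000)–(5.000,8.237)
total: 24 segments, chained into 2 closed loop(s), length Σ = 18.986424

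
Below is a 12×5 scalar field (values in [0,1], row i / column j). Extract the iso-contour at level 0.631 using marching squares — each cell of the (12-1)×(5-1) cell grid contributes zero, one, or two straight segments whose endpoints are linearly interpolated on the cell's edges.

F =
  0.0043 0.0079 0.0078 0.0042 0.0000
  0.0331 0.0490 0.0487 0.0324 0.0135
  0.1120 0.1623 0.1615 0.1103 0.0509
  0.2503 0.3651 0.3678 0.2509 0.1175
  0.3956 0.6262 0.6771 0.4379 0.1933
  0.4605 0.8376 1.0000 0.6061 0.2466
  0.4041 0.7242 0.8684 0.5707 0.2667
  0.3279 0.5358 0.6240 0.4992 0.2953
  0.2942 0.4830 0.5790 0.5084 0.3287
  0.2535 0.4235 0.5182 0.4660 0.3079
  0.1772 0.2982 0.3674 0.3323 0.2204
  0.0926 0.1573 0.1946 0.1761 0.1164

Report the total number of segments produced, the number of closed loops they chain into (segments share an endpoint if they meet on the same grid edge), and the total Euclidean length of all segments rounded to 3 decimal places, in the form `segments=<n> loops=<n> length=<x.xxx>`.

cell (3,1): code 0100 → (3.851,2.000)–(4.000,1.094)
cell (3,2): code 1000 → (4.000,2.193)–(3.851,2.000)
cell (4,0): code 0100 → (4.023,1.000)–(5.000,0.452)
cell (4,1): code 1110 → (4.000,1.094)–(4.023,1.000)
cell (4,2): code 1001 → (5.000,2.937)–(4.000,2.193)
cell (5,0): code 0110 → (5.000,0.452)–(6.000,0.709)
cell (5,2): code 1001 → (6.000,2.797)–(5.000,2.937)
cell (6,0): code 0010 → (6.000,0.709)–(6.495,1.000)
cell (6,1): code 0011 → (6.495,1.000)–(6.971,2.000)
cell (6,2): code 0001 → (6.971,2.000)–(6.000,2.797)
total: 10 segments, chained into 1 closed loop(s), length Σ = 8.606002

segments=10 loops=1 length=8.606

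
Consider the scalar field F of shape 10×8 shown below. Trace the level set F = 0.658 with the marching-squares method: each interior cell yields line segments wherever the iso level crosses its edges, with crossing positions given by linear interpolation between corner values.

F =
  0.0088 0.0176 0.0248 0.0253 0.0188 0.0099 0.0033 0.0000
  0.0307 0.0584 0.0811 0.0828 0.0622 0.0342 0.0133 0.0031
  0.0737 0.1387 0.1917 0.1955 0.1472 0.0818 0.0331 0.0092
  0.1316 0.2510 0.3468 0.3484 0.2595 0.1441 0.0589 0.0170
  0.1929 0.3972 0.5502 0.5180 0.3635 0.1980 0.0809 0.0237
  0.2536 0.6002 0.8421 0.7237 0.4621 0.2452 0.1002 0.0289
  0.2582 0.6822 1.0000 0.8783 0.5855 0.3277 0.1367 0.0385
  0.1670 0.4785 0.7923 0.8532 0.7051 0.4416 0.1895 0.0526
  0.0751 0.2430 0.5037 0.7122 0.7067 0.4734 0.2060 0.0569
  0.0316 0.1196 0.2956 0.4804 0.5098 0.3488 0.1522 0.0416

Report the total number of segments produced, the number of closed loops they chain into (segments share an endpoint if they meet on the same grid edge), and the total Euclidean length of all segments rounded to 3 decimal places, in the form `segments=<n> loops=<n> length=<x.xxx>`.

segments=16 loops=1 length=11.094

cell (4,1): code 0100 → (4.369,2.000)–(5.000,1.239)
cell (4,2): code 1100 → (4.681,3.000)–(4.369,2.000)
cell (4,3): code 1000 → (5.000,3.251)–(4.681,3.000)
cell (5,0): code 0100 → (5.705,1.000)–(6.000,0.943)
cell (5,1): code 1110 → (5.000,1.239)–(5.705,1.000)
cell (5,3): code 1001 → (6.000,3.752)–(5.000,3.251)
cell (6,0): code 0010 → (6.000,0.943)–(6.119,1.000)
cell (6,1): code 0111 → (6.119,1.000)–(7.000,1.572)
cell (6,3): code 1101 → (6.606,4.000)–(6.000,3.752)
cell (6,4): code 1000 → (7.000,4.179)–(6.606,4.000)
cell (7,1): code 0010 → (7.000,1.572)–(7.465,2.000)
cell (7,2): code 0111 → (7.465,2.000)–(8.000,2.740)
cell (7,4): code 1001 → (8.000,4.209)–(7.000,4.179)
cell (8,2): code 0010 → (8.000,2.740)–(8.234,3.000)
cell (8,3): code 0011 → (8.234,3.000)–(8.247,4.000)
cell (8,4): code 0001 → (8.247,4.000)–(8.000,4.209)
total: 16 segments, chained into 1 closed loop(s), length Σ = 11.094231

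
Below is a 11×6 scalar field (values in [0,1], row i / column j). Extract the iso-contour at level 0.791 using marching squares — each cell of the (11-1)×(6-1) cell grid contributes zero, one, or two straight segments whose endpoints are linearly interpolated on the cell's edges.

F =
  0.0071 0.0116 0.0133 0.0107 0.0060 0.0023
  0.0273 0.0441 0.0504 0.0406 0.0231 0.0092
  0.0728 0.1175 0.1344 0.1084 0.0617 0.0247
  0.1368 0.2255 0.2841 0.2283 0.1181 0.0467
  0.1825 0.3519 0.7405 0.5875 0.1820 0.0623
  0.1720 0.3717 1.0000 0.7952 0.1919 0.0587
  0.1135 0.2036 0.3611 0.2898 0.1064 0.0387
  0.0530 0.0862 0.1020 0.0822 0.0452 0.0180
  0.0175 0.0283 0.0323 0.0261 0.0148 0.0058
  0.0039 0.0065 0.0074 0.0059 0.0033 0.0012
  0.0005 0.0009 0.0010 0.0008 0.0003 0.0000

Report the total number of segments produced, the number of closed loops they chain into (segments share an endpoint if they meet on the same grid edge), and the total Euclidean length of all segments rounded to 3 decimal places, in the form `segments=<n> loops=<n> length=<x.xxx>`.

segments=6 loops=1 length=3.691

cell (4,1): code 0100 → (4.195,2.000)–(5.000,1.667)
cell (4,2): code 1100 → (4.980,3.000)–(4.195,2.000)
cell (4,3): code 1000 → (5.000,3.007)–(4.980,3.000)
cell (5,1): code 0010 → (5.000,1.667)–(5.327,2.000)
cell (5,2): code 0011 → (5.327,2.000)–(5.008,3.000)
cell (5,3): code 0001 → (5.008,3.000)–(5.000,3.007)
total: 6 segments, chained into 1 closed loop(s), length Σ = 3.691163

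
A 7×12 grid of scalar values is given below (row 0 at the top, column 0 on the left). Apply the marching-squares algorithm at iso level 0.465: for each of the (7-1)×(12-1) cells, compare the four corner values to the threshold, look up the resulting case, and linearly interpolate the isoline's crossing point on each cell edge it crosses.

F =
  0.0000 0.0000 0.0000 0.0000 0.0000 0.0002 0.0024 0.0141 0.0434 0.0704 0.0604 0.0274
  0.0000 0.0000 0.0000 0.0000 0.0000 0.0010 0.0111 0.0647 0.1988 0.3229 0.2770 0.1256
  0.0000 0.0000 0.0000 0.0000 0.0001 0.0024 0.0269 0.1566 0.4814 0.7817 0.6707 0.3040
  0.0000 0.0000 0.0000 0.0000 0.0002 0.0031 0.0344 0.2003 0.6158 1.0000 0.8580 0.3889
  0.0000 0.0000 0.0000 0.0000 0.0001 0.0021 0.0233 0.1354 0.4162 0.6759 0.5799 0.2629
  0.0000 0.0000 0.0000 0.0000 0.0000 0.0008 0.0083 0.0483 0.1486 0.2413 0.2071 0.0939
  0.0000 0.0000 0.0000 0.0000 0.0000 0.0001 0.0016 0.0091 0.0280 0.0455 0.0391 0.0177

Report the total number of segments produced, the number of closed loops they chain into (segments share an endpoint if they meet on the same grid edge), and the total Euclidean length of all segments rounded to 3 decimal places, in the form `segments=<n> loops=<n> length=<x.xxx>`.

cell (1,7): code 0100 → (1.942,8.000)–(2.000,7.950)
cell (1,8): code 1100 → (1.310,9.000)–(1.942,8.000)
cell (1,9): code 1100 → (1.478,10.000)–(1.310,9.000)
cell (1,10): code 1000 → (2.000,10.561)–(1.478,10.000)
cell (2,7): code 0110 → (2.000,7.950)–(3.000,7.637)
cell (2,10): code 1001 → (3.000,10.838)–(2.000,10.561)
cell (3,7): code 0010 → (3.000,7.637)–(3.756,8.000)
cell (3,8): code 0111 → (3.756,8.000)–(4.000,8.188)
cell (3,10): code 1001 → (4.000,10.362)–(3.000,10.838)
cell (4,8): code 0010 → (4.000,8.188)–(4.485,9.000)
cell (4,9): code 0011 → (4.485,9.000)–(4.308,10.000)
cell (4,10): code 0001 → (4.308,10.000)–(4.000,10.362)
total: 12 segments, chained into 1 closed loop(s), length Σ = 9.816984

segments=12 loops=1 length=9.817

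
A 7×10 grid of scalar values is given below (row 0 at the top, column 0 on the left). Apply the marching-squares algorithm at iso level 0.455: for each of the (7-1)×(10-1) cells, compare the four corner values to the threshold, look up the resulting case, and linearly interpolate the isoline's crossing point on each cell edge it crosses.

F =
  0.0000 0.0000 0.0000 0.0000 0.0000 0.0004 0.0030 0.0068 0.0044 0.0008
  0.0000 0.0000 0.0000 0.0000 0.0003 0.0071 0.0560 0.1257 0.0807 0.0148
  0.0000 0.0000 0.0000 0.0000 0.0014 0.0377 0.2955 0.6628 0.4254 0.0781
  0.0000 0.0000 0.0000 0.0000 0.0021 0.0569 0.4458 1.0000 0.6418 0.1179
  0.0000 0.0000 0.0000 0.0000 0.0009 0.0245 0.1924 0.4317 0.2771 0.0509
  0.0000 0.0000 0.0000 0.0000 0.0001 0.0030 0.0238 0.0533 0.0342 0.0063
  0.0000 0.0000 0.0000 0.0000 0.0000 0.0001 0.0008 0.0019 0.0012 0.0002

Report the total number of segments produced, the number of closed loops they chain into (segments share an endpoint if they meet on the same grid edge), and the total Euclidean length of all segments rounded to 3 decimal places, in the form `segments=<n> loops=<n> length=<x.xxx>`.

cell (1,6): code 0100 → (1.613,7.000)–(2.000,6.434)
cell (1,7): code 1000 → (2.000,7.875)–(1.613,7.000)
cell (2,6): code 0110 → (2.000,6.434)–(3.000,6.017)
cell (2,7): code 1101 → (2.137,8.000)–(2.000,7.875)
cell (2,8): code 1000 → (3.000,8.357)–(2.137,8.000)
cell (3,6): code 0010 → (3.000,6.017)–(3.959,7.000)
cell (3,7): code 0011 → (3.959,7.000)–(3.512,8.000)
cell (3,8): code 0001 → (3.512,8.000)–(3.000,8.357)
total: 8 segments, chained into 1 closed loop(s), length Σ = 6.938104

segments=8 loops=1 length=6.938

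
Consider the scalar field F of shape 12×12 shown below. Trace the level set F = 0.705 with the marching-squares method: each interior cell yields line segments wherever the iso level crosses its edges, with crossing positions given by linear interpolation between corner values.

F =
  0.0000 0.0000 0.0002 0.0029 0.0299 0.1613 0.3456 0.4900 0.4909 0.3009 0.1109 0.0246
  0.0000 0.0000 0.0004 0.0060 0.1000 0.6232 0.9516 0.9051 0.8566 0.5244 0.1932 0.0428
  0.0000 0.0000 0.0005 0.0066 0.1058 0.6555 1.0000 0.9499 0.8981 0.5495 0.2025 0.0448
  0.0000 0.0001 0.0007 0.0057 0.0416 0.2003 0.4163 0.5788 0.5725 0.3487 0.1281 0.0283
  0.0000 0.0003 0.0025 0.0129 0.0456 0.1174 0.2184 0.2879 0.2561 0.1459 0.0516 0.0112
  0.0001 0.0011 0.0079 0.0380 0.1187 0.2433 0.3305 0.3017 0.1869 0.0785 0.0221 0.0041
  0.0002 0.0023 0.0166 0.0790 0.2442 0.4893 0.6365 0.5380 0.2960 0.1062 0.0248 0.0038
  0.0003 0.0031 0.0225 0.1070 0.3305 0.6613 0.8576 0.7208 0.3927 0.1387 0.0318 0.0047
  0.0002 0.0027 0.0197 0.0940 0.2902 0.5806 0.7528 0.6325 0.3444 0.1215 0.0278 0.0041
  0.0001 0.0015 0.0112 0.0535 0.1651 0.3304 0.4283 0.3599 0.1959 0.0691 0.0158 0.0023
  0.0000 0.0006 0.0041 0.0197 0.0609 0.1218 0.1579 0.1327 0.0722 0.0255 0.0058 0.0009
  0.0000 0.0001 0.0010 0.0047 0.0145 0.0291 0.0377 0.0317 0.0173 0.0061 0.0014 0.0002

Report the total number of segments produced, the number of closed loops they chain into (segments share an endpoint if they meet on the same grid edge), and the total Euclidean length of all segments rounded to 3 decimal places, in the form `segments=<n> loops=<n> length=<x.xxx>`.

cell (0,5): code 0100 → (0.593,6.000)–(1.000,5.249)
cell (0,6): code 1100 → (0.518,7.000)–(0.593,6.000)
cell (0,7): code 1100 → (0.585,8.000)–(0.518,7.000)
cell (0,8): code 1000 → (1.000,8.456)–(0.585,8.000)
cell (1,5): code 0110 → (1.000,5.249)–(2.000,5.144)
cell (1,8): code 1001 → (2.000,8.554)–(1.000,8.456)
cell (2,5): code 0010 → (2.000,5.144)–(2.505,6.000)
cell (2,6): code 0011 → (2.505,6.000)–(2.660,7.000)
cell (2,7): code 0011 → (2.660,7.000)–(2.593,8.000)
cell (2,8): code 0001 → (2.593,8.000)–(2.000,8.554)
cell (6,5): code 0100 → (6.310,6.000)–(7.000,5.223)
cell (6,6): code 1100 → (6.914,7.000)–(6.310,6.000)
cell (6,7): code 1000 → (7.000,7.048)–(6.914,7.000)
cell (7,5): code 0110 → (7.000,5.223)–(8.000,5.722)
cell (7,6): code 1011 → (8.000,6.397)–(7.179,7.000)
cell (7,7): code 0001 → (7.179,7.000)–(7.000,7.048)
cell (8,5): code 0010 → (8.000,5.722)–(8.147,6.000)
cell (8,6): code 0001 → (8.147,6.000)–(8.000,6.397)
total: 18 segments, chained into 2 closed loop(s), length Σ = 14.672334

segments=18 loops=2 length=14.672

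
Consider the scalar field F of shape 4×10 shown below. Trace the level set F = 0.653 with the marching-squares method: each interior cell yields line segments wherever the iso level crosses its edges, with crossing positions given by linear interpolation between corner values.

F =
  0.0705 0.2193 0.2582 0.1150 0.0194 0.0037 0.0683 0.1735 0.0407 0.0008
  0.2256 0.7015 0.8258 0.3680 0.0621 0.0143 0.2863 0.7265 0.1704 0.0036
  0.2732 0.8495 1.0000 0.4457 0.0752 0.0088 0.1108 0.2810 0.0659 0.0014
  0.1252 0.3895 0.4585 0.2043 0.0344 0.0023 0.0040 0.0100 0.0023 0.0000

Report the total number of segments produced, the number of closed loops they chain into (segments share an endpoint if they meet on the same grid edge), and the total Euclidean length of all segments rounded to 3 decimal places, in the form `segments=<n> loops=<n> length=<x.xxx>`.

cell (0,0): code 0100 → (0.899,1.000)–(1.000,0.898)
cell (0,1): code 1100 → (0.696,2.000)–(0.899,1.000)
cell (0,2): code 1000 → (1.000,2.377)–(0.696,2.000)
cell (0,6): code 0100 → (0.867,7.000)–(1.000,6.833)
cell (0,7): code 1000 → (1.000,7.132)–(0.867,7.000)
cell (1,0): code 0110 → (1.000,0.898)–(2.000,0.659)
cell (1,2): code 1001 → (2.000,2.626)–(1.000,2.377)
cell (1,6): code 0010 → (1.000,6.833)–(1.165,7.000)
cell (1,7): code 0001 → (1.165,7.000)–(1.000,7.132)
cell (2,0): code 0010 → (2.000,0.659)–(2.427,1.000)
cell (2,1): code 0011 → (2.427,1.000)–(2.641,2.000)
cell (2,2): code 0001 → (2.641,2.000)–(2.000,2.626)
total: 12 segments, chained into 2 closed loop(s), length Σ = 7.019247

segments=12 loops=2 length=7.019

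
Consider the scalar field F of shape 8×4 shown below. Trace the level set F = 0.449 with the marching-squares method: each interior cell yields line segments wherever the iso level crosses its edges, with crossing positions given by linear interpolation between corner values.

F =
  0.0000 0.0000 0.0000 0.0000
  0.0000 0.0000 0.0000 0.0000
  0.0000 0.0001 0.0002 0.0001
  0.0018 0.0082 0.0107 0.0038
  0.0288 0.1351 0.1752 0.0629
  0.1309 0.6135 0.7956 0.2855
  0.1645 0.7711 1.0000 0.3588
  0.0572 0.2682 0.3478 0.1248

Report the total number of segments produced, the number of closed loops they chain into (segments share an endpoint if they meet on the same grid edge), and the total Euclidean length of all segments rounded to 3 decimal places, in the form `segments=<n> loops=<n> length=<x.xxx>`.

segments=8 loops=1 length=7.478

cell (4,0): code 0100 → (4.656,1.000)–(5.000,0.659)
cell (4,1): code 1100 → (4.441,2.000)–(4.656,1.000)
cell (4,2): code 1000 → (5.000,2.679)–(4.441,2.000)
cell (5,0): code 0110 → (5.000,0.659)–(6.000,0.469)
cell (5,2): code 1001 → (6.000,2.859)–(5.000,2.679)
cell (6,0): code 0010 → (6.000,0.469)–(6.640,1.000)
cell (6,1): code 0011 → (6.640,1.000)–(6.845,2.000)
cell (6,2): code 0001 → (6.845,2.000)–(6.000,2.859)
total: 8 segments, chained into 1 closed loop(s), length Σ = 7.478305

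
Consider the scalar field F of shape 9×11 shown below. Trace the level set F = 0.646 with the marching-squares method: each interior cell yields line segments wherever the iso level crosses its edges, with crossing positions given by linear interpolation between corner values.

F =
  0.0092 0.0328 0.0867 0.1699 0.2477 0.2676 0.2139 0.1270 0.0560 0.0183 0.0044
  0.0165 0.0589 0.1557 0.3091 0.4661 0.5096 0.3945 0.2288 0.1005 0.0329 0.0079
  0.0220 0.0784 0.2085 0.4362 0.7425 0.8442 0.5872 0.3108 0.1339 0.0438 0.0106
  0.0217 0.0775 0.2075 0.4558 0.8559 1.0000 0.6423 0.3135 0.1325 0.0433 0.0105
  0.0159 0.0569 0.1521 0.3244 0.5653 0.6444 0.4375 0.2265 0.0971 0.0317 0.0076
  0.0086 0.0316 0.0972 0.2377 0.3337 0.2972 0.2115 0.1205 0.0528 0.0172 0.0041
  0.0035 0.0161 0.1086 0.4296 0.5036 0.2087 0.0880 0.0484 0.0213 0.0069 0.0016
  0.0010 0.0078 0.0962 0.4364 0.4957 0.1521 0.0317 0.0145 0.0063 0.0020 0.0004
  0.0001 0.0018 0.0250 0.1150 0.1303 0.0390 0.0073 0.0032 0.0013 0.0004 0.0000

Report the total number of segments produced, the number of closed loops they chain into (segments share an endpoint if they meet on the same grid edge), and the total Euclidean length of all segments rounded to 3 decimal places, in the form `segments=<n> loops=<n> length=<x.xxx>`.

segments=8 loops=1 length=7.850

cell (1,3): code 0100 → (1.651,4.000)–(2.000,3.685)
cell (1,4): code 1100 → (1.408,5.000)–(1.651,4.000)
cell (1,5): code 1000 → (2.000,5.771)–(1.408,5.000)
cell (2,3): code 0110 → (2.000,3.685)–(3.000,3.475)
cell (2,5): code 1001 → (3.000,5.990)–(2.000,5.771)
cell (3,3): code 0010 → (3.000,3.475)–(3.722,4.000)
cell (3,4): code 0011 → (3.722,4.000)–(3.996,5.000)
cell (3,5): code 0001 → (3.996,5.000)–(3.000,5.990)
total: 8 segments, chained into 1 closed loop(s), length Σ = 7.850249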